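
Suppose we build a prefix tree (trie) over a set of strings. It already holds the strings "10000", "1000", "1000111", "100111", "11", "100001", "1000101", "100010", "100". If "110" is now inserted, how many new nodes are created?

Walking "110" from the root, the first 2 characters ("11") follow existing edges; "0" is the first miss.
So 3 − 2 = 1 new nodes.

1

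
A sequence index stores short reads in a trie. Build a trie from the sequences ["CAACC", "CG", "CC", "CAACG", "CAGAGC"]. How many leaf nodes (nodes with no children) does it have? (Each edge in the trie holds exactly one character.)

5

A leaf is a node with no children — equivalently, the end of a word that is not a proper prefix of any other stored word.
Those words: "CAACC", "CAACG", "CAGAGC", "CC", "CG"
Leaf count: 5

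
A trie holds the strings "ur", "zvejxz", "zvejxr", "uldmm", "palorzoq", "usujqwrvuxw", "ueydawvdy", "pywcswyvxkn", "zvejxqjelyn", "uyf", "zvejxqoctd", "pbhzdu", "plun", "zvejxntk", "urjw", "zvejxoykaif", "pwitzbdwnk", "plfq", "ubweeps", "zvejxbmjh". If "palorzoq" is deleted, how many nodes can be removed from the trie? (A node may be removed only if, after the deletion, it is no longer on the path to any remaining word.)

7

A node on "palorzoq"'s path can go only if nothing else ends at it or branches off below it.
The suffix "alorzoq" (7 nodes) is used only by "palorzoq"; the node for "p" still has the child "y", so pruning stops there.
Nodes removed: 7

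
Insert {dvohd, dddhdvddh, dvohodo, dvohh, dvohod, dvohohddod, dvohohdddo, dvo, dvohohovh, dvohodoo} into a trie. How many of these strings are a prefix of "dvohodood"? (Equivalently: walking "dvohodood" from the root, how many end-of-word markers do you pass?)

Walk "dvohodood" from the root; an end-of-word marker is hit whenever a stored word is a prefix of "dvohodood".
Prefixes of the query that are stored words: "dvo", "dvohod", "dvohodo", "dvohodoo"
Count: 4

4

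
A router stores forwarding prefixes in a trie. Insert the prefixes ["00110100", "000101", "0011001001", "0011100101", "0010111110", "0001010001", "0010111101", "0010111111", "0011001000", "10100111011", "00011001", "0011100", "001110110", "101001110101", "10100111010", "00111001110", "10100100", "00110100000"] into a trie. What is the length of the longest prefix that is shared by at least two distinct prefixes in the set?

The deepest shared node is where two words last agree before diverging.
e.g. "10100111010" and "101001110101" share the prefix "10100111010" of length 11; no pair shares a longer one.
Longest shared-prefix length: 11

11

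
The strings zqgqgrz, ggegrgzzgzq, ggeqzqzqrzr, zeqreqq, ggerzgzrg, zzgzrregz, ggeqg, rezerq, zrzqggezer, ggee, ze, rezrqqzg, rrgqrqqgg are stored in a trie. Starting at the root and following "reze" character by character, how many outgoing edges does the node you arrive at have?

1

Follow the path "reze" to its node, then look at its outgoing edges.
Distinct next characters after "reze": r.
That node has 1 child edge.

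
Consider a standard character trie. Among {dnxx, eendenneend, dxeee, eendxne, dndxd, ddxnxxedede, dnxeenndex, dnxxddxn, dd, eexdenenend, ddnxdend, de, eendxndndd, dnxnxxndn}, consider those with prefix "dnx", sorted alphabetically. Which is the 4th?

dnxxddxn

Filter for "dnx…" and sort: "dnxeenndex", "dnxnxxndn", "dnxx", "dnxxddxn"
The 4th is dnxxddxn.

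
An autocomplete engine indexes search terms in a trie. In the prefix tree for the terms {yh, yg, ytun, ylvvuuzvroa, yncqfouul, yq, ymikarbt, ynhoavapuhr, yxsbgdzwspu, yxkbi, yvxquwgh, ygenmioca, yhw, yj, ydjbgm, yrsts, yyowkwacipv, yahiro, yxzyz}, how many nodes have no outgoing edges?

A leaf is a node with no children — equivalently, the end of a word that is not a proper prefix of any other stored word.
Those words: "yahiro", "ydjbgm", "ygenmioca", "yhw", "yj", "ylvvuuzvroa", "ymikarbt", "yncqfouul", "ynhoavapuhr", "yq", "yrsts", "ytun", "yvxquwgh", "yxkbi", "yxsbgdzwspu", "yxzyz", "yyowkwacipv"
Leaf count: 17

17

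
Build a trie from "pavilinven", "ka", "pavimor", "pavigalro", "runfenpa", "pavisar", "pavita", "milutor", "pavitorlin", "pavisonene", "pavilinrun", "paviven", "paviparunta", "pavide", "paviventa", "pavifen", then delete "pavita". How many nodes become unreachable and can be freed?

1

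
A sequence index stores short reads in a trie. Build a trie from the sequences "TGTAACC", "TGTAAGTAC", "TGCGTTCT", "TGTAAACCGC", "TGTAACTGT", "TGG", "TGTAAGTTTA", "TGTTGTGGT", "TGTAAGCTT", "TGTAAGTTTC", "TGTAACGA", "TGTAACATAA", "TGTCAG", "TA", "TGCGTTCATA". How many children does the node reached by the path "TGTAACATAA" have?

0

Follow the path "TGTAACATAA" to its node, then look at its outgoing edges.
No stored string extends past "TGTAACATAA".
That node has 0 child edges.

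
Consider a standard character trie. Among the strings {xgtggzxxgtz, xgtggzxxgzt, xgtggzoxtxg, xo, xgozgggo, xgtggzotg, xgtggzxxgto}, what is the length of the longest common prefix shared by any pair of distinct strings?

10

Equivalently: take the maximum, over all pairs, of their longest common prefix length.
"xgtggzxxgto" and "xgtggzxxgtz" agree on "xgtggzxxgt" (10 characters) before diverging; nothing deeper is shared.
Longest shared-prefix length: 10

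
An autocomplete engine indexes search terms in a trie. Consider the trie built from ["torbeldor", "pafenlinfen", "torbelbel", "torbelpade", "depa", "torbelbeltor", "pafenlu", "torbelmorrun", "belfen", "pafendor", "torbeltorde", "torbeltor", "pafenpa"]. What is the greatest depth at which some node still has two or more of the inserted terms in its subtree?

Equivalently: take the maximum, over all pairs, of their longest common prefix length.
"torbelbel" and "torbelbeltor" agree on "torbelbel" (9 characters) before diverging; nothing deeper is shared.
Longest shared-prefix length: 9

9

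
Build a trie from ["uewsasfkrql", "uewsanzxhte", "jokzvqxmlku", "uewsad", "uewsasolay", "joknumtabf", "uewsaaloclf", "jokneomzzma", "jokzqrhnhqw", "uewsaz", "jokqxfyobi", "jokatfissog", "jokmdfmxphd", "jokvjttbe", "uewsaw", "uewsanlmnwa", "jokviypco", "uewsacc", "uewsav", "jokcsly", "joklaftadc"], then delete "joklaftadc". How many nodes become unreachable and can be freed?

A node on "joklaftadc"'s path can go only if nothing else ends at it or branches off below it.
The suffix "laftadc" (7 nodes) is used only by "joklaftadc"; the node for "jok" still has the child "z", so pruning stops there.
Nodes removed: 7

7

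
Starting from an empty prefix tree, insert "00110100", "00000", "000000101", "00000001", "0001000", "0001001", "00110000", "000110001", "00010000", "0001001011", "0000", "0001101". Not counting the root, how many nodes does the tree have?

35

Insert word by word; a character creates a node only if that edge doesn't already exist:
  "00110100" → 8 new (0, 0, 1, 1, 0, 1, 0, 0)
  "00000" → prefix "00" already present; 3 new (0, 0, 0)
  "000000101" → prefix "00000" already present; 4 new (0, 1, 0, 1)
  "00000001" → prefix "000000" already present; 2 new (0, 1)
  "0001000" → prefix "000" already present; 4 new (1, 0, 0, 0)
  "0001001" → prefix "000100" already present; 1 new (1)
  "00110000" → prefix "00110" already present; 3 new (0, 0, 0)
  "000110001" → prefix "0001" already present; 5 new (1, 0, 0, 0, 1)
  "00010000" → prefix "0001000" already present; 1 new (0)
  "0001001011" → prefix "0001001" already present; 3 new (0, 1, 1)
  "0000" → prefix "0000" already present; 0 new (none)
  "0001101" → prefix "000110" already present; 1 new (1)
Total nodes = 8 + 3 + 4 + 2 + 4 + 1 + 3 + 5 + 1 + 3 + 0 + 1 = 35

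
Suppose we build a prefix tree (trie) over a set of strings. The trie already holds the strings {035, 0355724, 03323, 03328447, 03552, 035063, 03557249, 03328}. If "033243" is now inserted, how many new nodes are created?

Walking "033243" from the root, the first 4 characters ("0332") follow existing edges; "4" is the first miss.
New nodes needed: |"033243"| − 4 = 6 − 4 = 2.

2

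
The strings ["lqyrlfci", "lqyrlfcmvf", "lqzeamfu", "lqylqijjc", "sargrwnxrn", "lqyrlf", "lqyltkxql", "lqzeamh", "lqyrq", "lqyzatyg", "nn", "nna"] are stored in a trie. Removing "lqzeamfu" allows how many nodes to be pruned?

2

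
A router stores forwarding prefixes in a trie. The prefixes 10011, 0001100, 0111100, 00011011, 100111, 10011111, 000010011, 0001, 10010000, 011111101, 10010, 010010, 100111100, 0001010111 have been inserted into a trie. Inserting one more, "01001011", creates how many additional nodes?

2

Walking "01001011" from the root, the first 6 characters ("010010") follow existing edges; "1" is the first miss.
So 8 − 6 = 2 new nodes.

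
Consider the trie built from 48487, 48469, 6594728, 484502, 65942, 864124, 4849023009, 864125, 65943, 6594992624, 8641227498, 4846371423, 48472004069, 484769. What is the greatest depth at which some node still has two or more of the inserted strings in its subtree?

5

Look for the deepest trie node that still has at least two words in its subtree.
e.g. "8641227498" and "864124" share the prefix "86412" of length 5; no pair shares a longer one.
Longest shared-prefix length: 5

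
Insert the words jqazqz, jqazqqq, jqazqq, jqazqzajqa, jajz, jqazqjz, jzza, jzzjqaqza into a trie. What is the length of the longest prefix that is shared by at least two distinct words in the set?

6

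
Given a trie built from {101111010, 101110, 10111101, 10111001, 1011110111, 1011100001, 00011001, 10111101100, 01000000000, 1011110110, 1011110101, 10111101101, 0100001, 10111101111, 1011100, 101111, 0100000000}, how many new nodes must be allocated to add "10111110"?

The longest prefix of "10111110" already in the trie is "101111" (length 6).
Each of the 2 remaining characters creates one node.

2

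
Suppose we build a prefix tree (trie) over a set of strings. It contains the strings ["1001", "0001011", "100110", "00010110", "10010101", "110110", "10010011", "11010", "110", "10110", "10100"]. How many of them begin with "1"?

Traverse to the node for "1", then collect every word in that subtree.
Matches: "1001", "10010011", "10010101", "100110", "10100", "10110", "110", "11010", "110110"
Count: 9

9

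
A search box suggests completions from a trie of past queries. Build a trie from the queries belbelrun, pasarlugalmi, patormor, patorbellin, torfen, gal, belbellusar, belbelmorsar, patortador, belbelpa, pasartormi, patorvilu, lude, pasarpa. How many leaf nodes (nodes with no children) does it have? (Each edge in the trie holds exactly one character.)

14

Leaves are exactly the stored words that no other stored word extends.
Those words: "belbellusar", "belbelmorsar", "belbelpa", "belbelrun", "gal", "lude", "pasarlugalmi", "pasarpa", "pasartormi", "patorbellin", "patormor", "patortador", "patorvilu", "torfen"
Leaf count: 14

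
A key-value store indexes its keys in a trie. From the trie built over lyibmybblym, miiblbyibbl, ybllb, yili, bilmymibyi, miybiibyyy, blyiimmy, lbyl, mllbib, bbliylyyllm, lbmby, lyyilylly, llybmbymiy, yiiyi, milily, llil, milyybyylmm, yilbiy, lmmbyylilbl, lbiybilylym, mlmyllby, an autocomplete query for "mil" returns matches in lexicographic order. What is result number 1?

Words with prefix "mil", in lexicographic order: "milily", "milyybyylmm"
Position 1: milily

milily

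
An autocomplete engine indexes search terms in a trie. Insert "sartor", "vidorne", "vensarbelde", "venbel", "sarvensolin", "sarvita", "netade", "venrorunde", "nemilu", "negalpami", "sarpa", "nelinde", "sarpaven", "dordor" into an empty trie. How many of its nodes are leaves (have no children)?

13

Leaves are exactly the stored words that no other stored word extends.
Those words: "dordor", "negalpami", "nelinde", "nemilu", "netade", "sarpaven", "sartor", "sarvensolin", "sarvita", "venbel", "venrorunde", "vensarbelde", "vidorne"
Leaf count: 13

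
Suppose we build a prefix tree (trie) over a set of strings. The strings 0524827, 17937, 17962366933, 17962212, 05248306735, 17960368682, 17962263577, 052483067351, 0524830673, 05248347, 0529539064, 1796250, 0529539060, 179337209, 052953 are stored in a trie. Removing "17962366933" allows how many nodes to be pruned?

After clearing the end-marker at "17962366933", prune upward until reaching a node still needed by another word.
The suffix "366933" (6 nodes) is used only by "17962366933"; the node for "17962" still has the child "2", so pruning stops there.
Nodes removed: 6

6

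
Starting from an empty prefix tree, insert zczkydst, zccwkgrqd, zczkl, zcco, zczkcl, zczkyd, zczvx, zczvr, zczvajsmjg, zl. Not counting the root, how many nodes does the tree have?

29

Trie structure (* marks end of a word):
(root)
└─ z
   ├─ c
   │  ├─ c
   │  │  ├─ o *
   │  │  └─ w
   │  │     └─ k
   │  │        └─ g
   │  │           └─ r
   │  │              └─ q
   │  │                 └─ d *
   │  └─ z
   │     ├─ k
   │     │  ├─ c
   │     │  │  └─ l *
   │     │  ├─ l *
   │     │  └─ y
   │     │     └─ d *
   │     │        └─ s
   │     │           └─ t *
   │     └─ v
   │        ├─ a
   │        │  └─ j
   │        │     └─ s
   │        │        └─ m
   │        │           └─ j
   │        │              └─ g *
   │        ├─ r *
   │        └─ x *
   └─ l *
Counting every labelled node above: 29.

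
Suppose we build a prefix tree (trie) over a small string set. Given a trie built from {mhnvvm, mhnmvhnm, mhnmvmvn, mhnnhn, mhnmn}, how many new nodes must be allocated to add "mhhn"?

2

"mh" is already a path in the trie; the remaining "hn" must be added.
New nodes needed: |"mhhn"| − 2 = 4 − 2 = 2.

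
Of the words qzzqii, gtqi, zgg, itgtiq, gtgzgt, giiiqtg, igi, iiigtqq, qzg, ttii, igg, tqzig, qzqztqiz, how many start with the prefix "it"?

Filter for entries beginning with "it":
Matches: "itgtiq"
Count: 1

1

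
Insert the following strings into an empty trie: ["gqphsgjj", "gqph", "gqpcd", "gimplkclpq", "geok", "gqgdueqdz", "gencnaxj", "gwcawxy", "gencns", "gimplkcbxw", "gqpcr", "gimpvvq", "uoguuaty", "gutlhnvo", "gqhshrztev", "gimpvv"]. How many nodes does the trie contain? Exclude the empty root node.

72

Trace insertions, counting only characters that open a new branch:
  "gqphsgjj" → 8 new (g, q, p, h, s, g, j, j)
  "gqph" → prefix "gqph" already present; 0 new (none)
  "gqpcd" → prefix "gqp" already present; 2 new (c, d)
  "gimplkclpq" → prefix "g" already present; 9 new (i, m, p, l, k, c, l, p, q)
  "geok" → prefix "g" already present; 3 new (e, o, k)
  "gqgdueqdz" → prefix "gq" already present; 7 new (g, d, u, e, q, d, z)
  "gencnaxj" → prefix "ge" already present; 6 new (n, c, n, a, x, j)
  "gwcawxy" → prefix "g" already present; 6 new (w, c, a, w, x, y)
  "gencns" → prefix "gencn" already present; 1 new (s)
  "gimplkcbxw" → prefix "gimplkc" already present; 3 new (b, x, w)
  "gqpcr" → prefix "gqpc" already present; 1 new (r)
  "gimpvvq" → prefix "gimp" already present; 3 new (v, v, q)
  "uoguuaty" → 8 new (u, o, g, u, u, a, t, y)
  "gutlhnvo" → prefix "g" already present; 7 new (u, t, l, h, n, v, o)
  "gqhshrztev" → prefix "gq" already present; 8 new (h, s, h, r, z, t, e, v)
  "gimpvv" → prefix "gimpvv" already present; 0 new (none)
Total nodes = 8 + 0 + 2 + 9 + 3 + 7 + 6 + 6 + 1 + 3 + 1 + 3 + 8 + 7 + 8 + 0 = 72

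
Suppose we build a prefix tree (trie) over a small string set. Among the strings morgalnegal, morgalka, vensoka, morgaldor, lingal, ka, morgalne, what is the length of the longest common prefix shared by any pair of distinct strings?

Equivalently: take the maximum, over all pairs, of their longest common prefix length.
"morgalne" and "morgalnegal" agree on "morgalne" (8 characters) before diverging; nothing deeper is shared.
Longest shared-prefix length: 8

8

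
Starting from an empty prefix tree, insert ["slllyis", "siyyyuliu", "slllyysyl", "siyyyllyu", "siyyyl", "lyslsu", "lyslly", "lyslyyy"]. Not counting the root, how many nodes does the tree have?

Count nodes per top-level branch (shared prefixes stored once):
  'l'-branch (lyslly, lyslsu, lyslyyy): 11 nodes
  's'-branch (siyyyl, siyyyllyu, siyyyuliu, slllyis, slllyysyl): 23 nodes
Sum: 34

34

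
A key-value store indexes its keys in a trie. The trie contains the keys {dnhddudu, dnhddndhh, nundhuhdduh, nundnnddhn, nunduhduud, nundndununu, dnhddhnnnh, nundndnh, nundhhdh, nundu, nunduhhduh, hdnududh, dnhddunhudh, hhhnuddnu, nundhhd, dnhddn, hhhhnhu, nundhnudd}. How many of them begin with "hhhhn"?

Walk to "hhhhn"; the words in its subtree are exactly those with that prefix.
Matches: "hhhhnhu"
Count: 1

1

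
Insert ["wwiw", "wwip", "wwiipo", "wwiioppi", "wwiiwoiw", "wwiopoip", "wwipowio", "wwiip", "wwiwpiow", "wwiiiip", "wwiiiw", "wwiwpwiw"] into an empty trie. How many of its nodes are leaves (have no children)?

Leaves are exactly the stored words that no other stored word extends.
Those words: "wwiiiip", "wwiiiw", "wwiioppi", "wwiipo", "wwiiwoiw", "wwiopoip", "wwipowio", "wwiwpiow", "wwiwpwiw"
Leaf count: 9

9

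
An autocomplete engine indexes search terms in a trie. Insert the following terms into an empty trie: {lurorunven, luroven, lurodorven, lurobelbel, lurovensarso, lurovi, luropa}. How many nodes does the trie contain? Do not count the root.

Insert word by word; a character creates a node only if that edge doesn't already exist:
  "lurorunven" → 10 new (l, u, r, o, r, u, n, v, e, n)
  "luroven" → prefix "luro" already present; 3 new (v, e, n)
  "lurodorven" → prefix "luro" already present; 6 new (d, o, r, v, e, n)
  "lurobelbel" → prefix "luro" already present; 6 new (b, e, l, b, e, l)
  "lurovensarso" → prefix "luroven" already present; 5 new (s, a, r, s, o)
  "lurovi" → prefix "lurov" already present; 1 new (i)
  "luropa" → prefix "luro" already present; 2 new (p, a)
Total nodes = 10 + 3 + 6 + 6 + 5 + 1 + 2 = 33

33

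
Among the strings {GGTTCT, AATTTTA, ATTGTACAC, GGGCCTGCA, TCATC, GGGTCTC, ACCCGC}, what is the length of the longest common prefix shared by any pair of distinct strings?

The deepest shared node is where two words last agree before diverging.
"GGGCCTGCA" and "GGGTCTC" agree on "GGG" (3 characters) before diverging; nothing deeper is shared.
Longest shared-prefix length: 3

3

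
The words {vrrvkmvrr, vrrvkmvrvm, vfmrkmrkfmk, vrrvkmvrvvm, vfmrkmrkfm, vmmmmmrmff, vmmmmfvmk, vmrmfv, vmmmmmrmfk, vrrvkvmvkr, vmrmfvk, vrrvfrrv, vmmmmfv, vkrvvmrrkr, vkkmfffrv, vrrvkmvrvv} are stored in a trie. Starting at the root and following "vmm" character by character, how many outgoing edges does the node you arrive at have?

Walk "vmm" from the root, arriving at one node.
Characters that immediately follow "vmm" among the stored strings: {m}.
That node has 1 child edge.

1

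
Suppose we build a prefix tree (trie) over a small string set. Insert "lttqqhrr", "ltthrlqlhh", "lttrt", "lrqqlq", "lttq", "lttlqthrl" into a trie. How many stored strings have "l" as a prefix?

Filter for entries beginning with "l":
Matches: "lrqqlq", "ltthrlqlhh", "lttlqthrl", "lttq", "lttqqhrr", "lttrt"
Count: 6

6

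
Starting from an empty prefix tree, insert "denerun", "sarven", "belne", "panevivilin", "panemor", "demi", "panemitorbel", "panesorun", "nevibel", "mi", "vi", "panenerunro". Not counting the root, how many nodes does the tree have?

For each word, the new-node count is its length minus the longest prefix already in the trie:
  "denerun" → 7 new (d, e, n, e, r, u, n)
  "sarven" → 6 new (s, a, r, v, e, n)
  "belne" → 5 new (b, e, l, n, e)
  "panevivilin" → 11 new (p, a, n, e, v, i, v, i, l, i, n)
  "panemor" → prefix "pane" already present; 3 new (m, o, r)
  "demi" → prefix "de" already present; 2 new (m, i)
  "panemitorbel" → prefix "panem" already present; 7 new (i, t, o, r, b, e, l)
  "panesorun" → prefix "pane" already present; 5 new (s, o, r, u, n)
  "nevibel" → 7 new (n, e, v, i, b, e, l)
  "mi" → 2 new (m, i)
  "vi" → 2 new (v, i)
  "panenerunro" → prefix "pane" already present; 7 new (n, e, r, u, n, r, o)
Total nodes = 7 + 6 + 5 + 11 + 3 + 2 + 7 + 5 + 7 + 2 + 2 + 7 = 64

64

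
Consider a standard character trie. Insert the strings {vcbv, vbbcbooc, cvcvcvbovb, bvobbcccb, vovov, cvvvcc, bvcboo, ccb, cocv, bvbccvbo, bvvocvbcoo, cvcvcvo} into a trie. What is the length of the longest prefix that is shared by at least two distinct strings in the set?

Look for the deepest trie node that still has at least two words in its subtree.
"cvcvcvbovb" and "cvcvcvo" agree on "cvcvcv" (6 characters) before diverging; nothing deeper is shared.
Longest shared-prefix length: 6

6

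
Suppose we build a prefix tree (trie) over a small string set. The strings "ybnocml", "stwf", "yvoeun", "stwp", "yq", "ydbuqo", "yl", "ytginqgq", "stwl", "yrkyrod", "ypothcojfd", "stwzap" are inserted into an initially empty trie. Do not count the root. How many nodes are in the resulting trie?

50

Insert word by word; a character creates a node only if that edge doesn't already exist:
  "ybnocml" → 7 new (y, b, n, o, c, m, l)
  "stwf" → 4 new (s, t, w, f)
  "yvoeun" → prefix "y" already present; 5 new (v, o, e, u, n)
  "stwp" → prefix "stw" already present; 1 new (p)
  "yq" → prefix "y" already present; 1 new (q)
  "ydbuqo" → prefix "y" already present; 5 new (d, b, u, q, o)
  "yl" → prefix "y" already present; 1 new (l)
  "ytginqgq" → prefix "y" already present; 7 new (t, g, i, n, q, g, q)
  "stwl" → prefix "stw" already present; 1 new (l)
  "yrkyrod" → prefix "y" already present; 6 new (r, k, y, r, o, d)
  "ypothcojfd" → prefix "y" already present; 9 new (p, o, t, h, c, o, j, f, d)
  "stwzap" → prefix "stw" already present; 3 new (z, a, p)
Total nodes = 7 + 4 + 5 + 1 + 1 + 5 + 1 + 7 + 1 + 6 + 9 + 3 = 50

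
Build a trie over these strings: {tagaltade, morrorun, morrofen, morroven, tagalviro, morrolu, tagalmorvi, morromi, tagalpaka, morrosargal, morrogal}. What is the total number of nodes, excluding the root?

Count nodes per top-level branch (shared prefixes stored once):
  'm'-branch (morrofen, morrogal, morrolu, morromi, morrorun, morrosargal, morroven): 27 nodes
  't'-branch (tagalmorvi, tagalpaka, tagaltade, tagalviro): 22 nodes
Sum: 49

49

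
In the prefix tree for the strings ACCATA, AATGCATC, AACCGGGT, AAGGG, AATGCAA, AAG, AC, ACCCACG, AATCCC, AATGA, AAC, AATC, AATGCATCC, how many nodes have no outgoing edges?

A leaf is a node with no children — equivalently, the end of a word that is not a proper prefix of any other stored word.
Those words: "AACCGGGT", "AAGGG", "AATCCC", "AATGA", "AATGCAA", "AATGCATCC", "ACCATA", "ACCCACG"
Leaf count: 8

8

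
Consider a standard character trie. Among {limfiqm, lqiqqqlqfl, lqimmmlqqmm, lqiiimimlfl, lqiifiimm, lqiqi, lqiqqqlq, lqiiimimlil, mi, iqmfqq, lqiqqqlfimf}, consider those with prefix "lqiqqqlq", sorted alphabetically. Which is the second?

Words with prefix "lqiqqqlq", in lexicographic order: "lqiqqqlq", "lqiqqqlqfl"
The 2nd is lqiqqqlqfl.

lqiqqqlqfl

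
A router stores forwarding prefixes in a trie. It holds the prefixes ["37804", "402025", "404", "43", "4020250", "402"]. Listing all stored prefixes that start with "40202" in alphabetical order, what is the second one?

Filter for "40202…" and sort: "402025", "4020250"
The 2nd is 4020250.

4020250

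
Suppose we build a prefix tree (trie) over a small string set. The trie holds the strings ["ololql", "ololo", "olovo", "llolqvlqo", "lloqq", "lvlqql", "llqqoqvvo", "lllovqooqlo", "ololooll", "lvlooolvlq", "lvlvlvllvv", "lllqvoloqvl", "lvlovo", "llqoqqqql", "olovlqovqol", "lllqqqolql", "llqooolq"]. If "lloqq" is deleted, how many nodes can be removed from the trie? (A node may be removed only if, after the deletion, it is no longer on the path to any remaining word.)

2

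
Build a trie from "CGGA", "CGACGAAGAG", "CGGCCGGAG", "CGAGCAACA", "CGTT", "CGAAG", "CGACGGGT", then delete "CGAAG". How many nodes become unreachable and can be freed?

2

After clearing the end-marker at "CGAAG", prune upward until reaching a node still needed by another word.
The suffix "AG" (2 nodes) is used only by "CGAAG"; the node for "CGA" still has the child "C", so pruning stops there.
Nodes removed: 2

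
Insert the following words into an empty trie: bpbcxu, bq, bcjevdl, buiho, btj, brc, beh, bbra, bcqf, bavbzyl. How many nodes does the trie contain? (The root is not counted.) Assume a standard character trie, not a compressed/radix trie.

Insert word by word; a character creates a node only if that edge doesn't already exist:
  "bpbcxu" → 6 new (b, p, b, c, x, u)
  "bq" → prefix "b" already present; 1 new (q)
  "bcjevdl" → prefix "b" already present; 6 new (c, j, e, v, d, l)
  "buiho" → prefix "b" already present; 4 new (u, i, h, o)
  "btj" → prefix "b" already present; 2 new (t, j)
  "brc" → prefix "b" already present; 2 new (r, c)
  "beh" → prefix "b" already present; 2 new (e, h)
  "bbra" → prefix "b" already present; 3 new (b, r, a)
  "bcqf" → prefix "bc" already present; 2 new (q, f)
  "bavbzyl" → prefix "b" already present; 6 new (a, v, b, z, y, l)
Total nodes = 6 + 1 + 6 + 4 + 2 + 2 + 2 + 3 + 2 + 6 = 34

34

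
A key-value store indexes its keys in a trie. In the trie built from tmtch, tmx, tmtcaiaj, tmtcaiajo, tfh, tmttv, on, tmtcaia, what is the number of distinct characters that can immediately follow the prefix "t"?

2

Follow the path "t" to its node, then look at its outgoing edges.
Distinct next characters after "t": f, m.
That node has 2 child edges.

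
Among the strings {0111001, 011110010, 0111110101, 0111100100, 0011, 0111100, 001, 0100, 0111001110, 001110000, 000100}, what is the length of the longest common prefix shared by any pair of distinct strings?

Look for the deepest trie node that still has at least two words in its subtree.
"011110010" and "0111100100" agree on "011110010" (9 characters) before diverging; nothing deeper is shared.
Longest shared-prefix length: 9

9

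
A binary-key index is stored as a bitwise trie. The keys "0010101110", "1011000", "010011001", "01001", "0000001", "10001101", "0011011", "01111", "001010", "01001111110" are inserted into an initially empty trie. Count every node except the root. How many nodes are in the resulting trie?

For each word, the new-node count is its length minus the longest prefix already in the trie:
  "0010101110" → 10 new (0, 0, 1, 0, 1, 0, 1, 1, 1, 0)
  "1011000" → 7 new (1, 0, 1, 1, 0, 0, 0)
  "010011001" → prefix "0" already present; 8 new (1, 0, 0, 1, 1, 0, 0, 1)
  "01001" → prefix "01001" already present; 0 new (none)
  "0000001" → prefix "00" already present; 5 new (0, 0, 0, 0, 1)
  "10001101" → prefix "10" already present; 6 new (0, 0, 1, 1, 0, 1)
  "0011011" → prefix "001" already present; 4 new (1, 0, 1, 1)
  "01111" → prefix "01" already present; 3 new (1, 1, 1)
  "001010" → prefix "001010" already present; 0 new (none)
  "01001111110" → prefix "010011" already present; 5 new (1, 1, 1, 1, 0)
Total nodes = 10 + 7 + 8 + 0 + 5 + 6 + 4 + 3 + 0 + 5 = 48

48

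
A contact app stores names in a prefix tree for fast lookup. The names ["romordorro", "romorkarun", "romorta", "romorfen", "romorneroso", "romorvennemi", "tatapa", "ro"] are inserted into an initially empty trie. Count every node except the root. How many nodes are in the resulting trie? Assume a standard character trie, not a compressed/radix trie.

39

Insert word by word; a character creates a node only if that edge doesn't already exist:
  "romordorro" → 10 new (r, o, m, o, r, d, o, r, r, o)
  "romorkarun" → prefix "romor" already present; 5 new (k, a, r, u, n)
  "romorta" → prefix "romor" already present; 2 new (t, a)
  "romorfen" → prefix "romor" already present; 3 new (f, e, n)
  "romorneroso" → prefix "romor" already present; 6 new (n, e, r, o, s, o)
  "romorvennemi" → prefix "romor" already present; 7 new (v, e, n, n, e, m, i)
  "tatapa" → 6 new (t, a, t, a, p, a)
  "ro" → prefix "ro" already present; 0 new (none)
Total nodes = 10 + 5 + 2 + 3 + 6 + 7 + 6 + 0 = 39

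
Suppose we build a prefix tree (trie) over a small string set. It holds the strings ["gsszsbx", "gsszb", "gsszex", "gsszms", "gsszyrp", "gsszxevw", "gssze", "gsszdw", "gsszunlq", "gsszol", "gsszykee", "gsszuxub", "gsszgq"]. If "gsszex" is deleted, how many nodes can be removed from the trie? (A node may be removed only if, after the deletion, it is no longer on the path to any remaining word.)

Walk "gsszex" from the leaf back toward the root, removing each node that no remaining word uses.
The suffix "x" (1 node) is used only by "gsszex"; "gssze" is itself a stored word, so pruning stops there.
Nodes removed: 1

1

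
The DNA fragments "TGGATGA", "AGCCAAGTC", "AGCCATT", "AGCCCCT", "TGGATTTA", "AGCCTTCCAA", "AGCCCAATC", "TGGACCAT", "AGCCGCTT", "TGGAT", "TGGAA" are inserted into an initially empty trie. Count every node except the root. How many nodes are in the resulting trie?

Count nodes per top-level branch (shared prefixes stored once):
  'A'-branch (AGCCAAGTC, AGCCATT, AGCCCAATC, AGCCCCT, AGCCGCTT, AGCCTTCCAA): 28 nodes
  'T'-branch (TGGAA, TGGACCAT, TGGAT, TGGATGA, TGGATTTA): 15 nodes
Sum: 43

43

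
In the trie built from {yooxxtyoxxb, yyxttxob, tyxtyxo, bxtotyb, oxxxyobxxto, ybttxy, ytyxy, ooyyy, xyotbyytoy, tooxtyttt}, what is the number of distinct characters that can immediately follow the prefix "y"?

Walk "y" from the root, arriving at one node.
Characters that immediately follow "y" among the stored strings: {b, o, t, y}.
That node has 4 child edges.

4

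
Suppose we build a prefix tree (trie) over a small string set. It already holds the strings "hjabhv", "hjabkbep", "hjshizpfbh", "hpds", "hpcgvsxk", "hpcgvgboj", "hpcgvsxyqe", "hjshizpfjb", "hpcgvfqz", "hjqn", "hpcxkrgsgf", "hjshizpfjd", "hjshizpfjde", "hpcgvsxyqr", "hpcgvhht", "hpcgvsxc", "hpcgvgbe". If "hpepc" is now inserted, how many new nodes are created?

3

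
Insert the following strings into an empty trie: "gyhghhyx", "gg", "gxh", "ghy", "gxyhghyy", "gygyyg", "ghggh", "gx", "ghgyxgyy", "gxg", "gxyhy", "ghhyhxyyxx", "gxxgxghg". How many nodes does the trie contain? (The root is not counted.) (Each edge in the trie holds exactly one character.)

For each word, the new-node count is its length minus the longest prefix already in the trie:
  "gyhghhyx" → 8 new (g, y, h, g, h, h, y, x)
  "gg" → prefix "g" already present; 1 new (g)
  "gxh" → prefix "g" already present; 2 new (x, h)
  "ghy" → prefix "g" already present; 2 new (h, y)
  "gxyhghyy" → prefix "gx" already present; 6 new (y, h, g, h, y, y)
  "gygyyg" → prefix "gy" already present; 4 new (g, y, y, g)
  "ghggh" → prefix "gh" already present; 3 new (g, g, h)
  "gx" → prefix "gx" already present; 0 new (none)
  "ghgyxgyy" → prefix "ghg" already present; 5 new (y, x, g, y, y)
  "gxg" → prefix "gx" already present; 1 new (g)
  "gxyhy" → prefix "gxyh" already present; 1 new (y)
  "ghhyhxyyxx" → prefix "gh" already present; 8 new (h, y, h, x, y, y, x, x)
  "gxxgxghg" → prefix "gx" already present; 6 new (x, g, x, g, h, g)
Total nodes = 8 + 1 + 2 + 2 + 6 + 4 + 3 + 0 + 5 + 1 + 1 + 8 + 6 = 47

47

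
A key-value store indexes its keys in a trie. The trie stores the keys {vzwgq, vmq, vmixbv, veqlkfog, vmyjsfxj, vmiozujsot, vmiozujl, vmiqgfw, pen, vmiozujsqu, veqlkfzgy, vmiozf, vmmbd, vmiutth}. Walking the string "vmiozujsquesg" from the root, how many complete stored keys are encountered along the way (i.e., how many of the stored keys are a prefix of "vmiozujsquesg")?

Check each prefix of "vmiozujsquesg" against the stored set — each match is an end-marker on the path.
Prefixes of the query that are stored words: "vmiozujsqu"
Count: 1

1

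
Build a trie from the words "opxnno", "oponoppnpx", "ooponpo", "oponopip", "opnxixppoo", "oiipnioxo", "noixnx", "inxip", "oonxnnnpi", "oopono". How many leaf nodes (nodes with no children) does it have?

10

A leaf is a node with no children — equivalently, the end of a word that is not a proper prefix of any other stored word.
Those words: "inxip", "noixnx", "oiipnioxo", "oonxnnnpi", "oopono", "ooponpo", "opnxixppoo", "oponopip", "oponoppnpx", "opxnno"
Leaf count: 10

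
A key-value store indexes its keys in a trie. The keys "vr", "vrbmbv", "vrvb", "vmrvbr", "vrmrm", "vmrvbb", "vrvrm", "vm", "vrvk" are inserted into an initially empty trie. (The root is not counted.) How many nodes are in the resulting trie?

20

For each word, the new-node count is its length minus the longest prefix already in the trie:
  "vr" → 2 new (v, r)
  "vrbmbv" → prefix "vr" already present; 4 new (b, m, b, v)
  "vrvb" → prefix "vr" already present; 2 new (v, b)
  "vmrvbr" → prefix "v" already present; 5 new (m, r, v, b, r)
  "vrmrm" → prefix "vr" already present; 3 new (m, r, m)
  "vmrvbb" → prefix "vmrvb" already present; 1 new (b)
  "vrvrm" → prefix "vrv" already present; 2 new (r, m)
  "vm" → prefix "vm" already present; 0 new (none)
  "vrvk" → prefix "vrv" already present; 1 new (k)
Total nodes = 2 + 4 + 2 + 5 + 3 + 1 + 2 + 0 + 1 = 20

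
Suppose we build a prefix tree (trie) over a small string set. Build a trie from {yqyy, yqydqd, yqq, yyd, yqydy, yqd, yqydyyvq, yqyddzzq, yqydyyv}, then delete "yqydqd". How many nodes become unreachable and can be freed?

Walk "yqydqd" from the leaf back toward the root, removing each node that no remaining word uses.
The suffix "qd" (2 nodes) is used only by "yqydqd"; the node for "yqyd" still has the child "y", so pruning stops there.
Nodes removed: 2

2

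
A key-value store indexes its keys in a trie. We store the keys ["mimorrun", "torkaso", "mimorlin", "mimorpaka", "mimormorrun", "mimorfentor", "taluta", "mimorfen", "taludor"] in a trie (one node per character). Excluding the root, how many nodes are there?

42

Insert word by word; a character creates a node only if that edge doesn't already exist:
  "mimorrun" → 8 new (m, i, m, o, r, r, u, n)
  "torkaso" → 7 new (t, o, r, k, a, s, o)
  "mimorlin" → prefix "mimor" already present; 3 new (l, i, n)
  "mimorpaka" → prefix "mimor" already present; 4 new (p, a, k, a)
  "mimormorrun" → prefix "mimor" already present; 6 new (m, o, r, r, u, n)
  "mimorfentor" → prefix "mimor" already present; 6 new (f, e, n, t, o, r)
  "taluta" → prefix "t" already present; 5 new (a, l, u, t, a)
  "mimorfen" → prefix "mimorfen" already present; 0 new (none)
  "taludor" → prefix "talu" already present; 3 new (d, o, r)
Total nodes = 8 + 7 + 3 + 4 + 6 + 6 + 5 + 0 + 3 = 42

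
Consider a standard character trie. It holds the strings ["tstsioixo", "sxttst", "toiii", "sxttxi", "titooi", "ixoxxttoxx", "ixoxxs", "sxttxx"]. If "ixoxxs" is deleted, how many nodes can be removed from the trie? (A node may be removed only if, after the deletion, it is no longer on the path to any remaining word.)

Walk "ixoxxs" from the leaf back toward the root, removing each node that no remaining word uses.
The suffix "s" (1 node) is used only by "ixoxxs"; the node for "ixoxx" still has the child "t", so pruning stops there.
Nodes removed: 1

1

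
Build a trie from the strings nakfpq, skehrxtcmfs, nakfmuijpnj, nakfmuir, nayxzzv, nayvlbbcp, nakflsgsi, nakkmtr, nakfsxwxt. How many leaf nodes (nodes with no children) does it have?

Leaves are exactly the stored words that no other stored word extends.
Those words: "nakflsgsi", "nakfmuijpnj", "nakfmuir", "nakfpq", "nakfsxwxt", "nakkmtr", "nayvlbbcp", "nayxzzv", "skehrxtcmfs"
Leaf count: 9

9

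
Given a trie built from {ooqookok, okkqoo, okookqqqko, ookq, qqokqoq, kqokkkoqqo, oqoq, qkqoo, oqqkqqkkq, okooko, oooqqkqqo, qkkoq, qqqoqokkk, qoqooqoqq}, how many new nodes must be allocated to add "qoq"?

0

"qoq" is already a full path in the trie; only an end-marker is added.
No new nodes are needed: 0.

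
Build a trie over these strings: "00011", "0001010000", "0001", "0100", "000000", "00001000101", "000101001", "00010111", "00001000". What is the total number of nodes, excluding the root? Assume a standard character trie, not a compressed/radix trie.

Count nodes per top-level branch (shared prefixes stored once):
  '0'-branch (000000, 00001000, 00001000101, 0001, 0001010000, 000101001, 00010111, 00011, 0100): 27 nodes
Sum: 27

27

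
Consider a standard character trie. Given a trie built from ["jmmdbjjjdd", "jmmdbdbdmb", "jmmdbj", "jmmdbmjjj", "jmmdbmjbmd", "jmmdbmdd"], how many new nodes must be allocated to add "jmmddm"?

2

Walking "jmmddm" from the root, the first 4 characters ("jmmd") follow existing edges; "d" is the first miss.
New nodes needed: |"jmmddm"| − 4 = 6 − 4 = 2.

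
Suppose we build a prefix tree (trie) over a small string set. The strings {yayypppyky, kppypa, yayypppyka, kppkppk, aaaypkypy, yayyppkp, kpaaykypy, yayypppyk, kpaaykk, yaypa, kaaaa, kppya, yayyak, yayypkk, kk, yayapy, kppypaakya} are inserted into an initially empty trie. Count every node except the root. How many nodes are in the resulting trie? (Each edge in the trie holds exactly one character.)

Insert word by word; a character creates a node only if that edge doesn't already exist:
  "yayypppyky" → 10 new (y, a, y, y, p, p, p, y, k, y)
  "kppypa" → 6 new (k, p, p, y, p, a)
  "yayypppyka" → prefix "yayypppyk" already present; 1 new (a)
  "kppkppk" → prefix "kpp" already present; 4 new (k, p, p, k)
  "aaaypkypy" → 9 new (a, a, a, y, p, k, y, p, y)
  "yayyppkp" → prefix "yayypp" already present; 2 new (k, p)
  "kpaaykypy" → prefix "kp" already present; 7 new (a, a, y, k, y, p, y)
  "yayypppyk" → prefix "yayypppyk" already present; 0 new (none)
  "kpaaykk" → prefix "kpaayk" already present; 1 new (k)
  "yaypa" → prefix "yay" already present; 2 new (p, a)
  "kaaaa" → prefix "k" already present; 4 new (a, a, a, a)
  "kppya" → prefix "kppy" already present; 1 new (a)
  "yayyak" → prefix "yayy" already present; 2 new (a, k)
  "yayypkk" → prefix "yayyp" already present; 2 new (k, k)
  "kk" → prefix "k" already present; 1 new (k)
  "yayapy" → prefix "yay" already present; 3 new (a, p, y)
  "kppypaakya" → prefix "kppypa" already present; 4 new (a, k, y, a)
Total nodes = 10 + 6 + 1 + 4 + 9 + 2 + 7 + 0 + 1 + 2 + 4 + 1 + 2 + 2 + 1 + 3 + 4 = 59

59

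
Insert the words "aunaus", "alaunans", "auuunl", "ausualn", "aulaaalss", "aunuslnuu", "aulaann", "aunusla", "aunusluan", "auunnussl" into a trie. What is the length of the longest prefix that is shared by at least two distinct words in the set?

The deepest shared node is where two words last agree before diverging.
e.g. "aunusla" and "aunuslnuu" share the prefix "aunusl" of length 6; no pair shares a longer one.
Longest shared-prefix length: 6

6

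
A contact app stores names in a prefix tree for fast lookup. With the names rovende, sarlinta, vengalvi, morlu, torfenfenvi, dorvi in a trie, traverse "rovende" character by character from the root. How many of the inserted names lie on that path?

Check each prefix of "rovende" against the stored set — each match is an end-marker on the path.
Prefixes of the query that are stored words: "rovende"
Count: 1

1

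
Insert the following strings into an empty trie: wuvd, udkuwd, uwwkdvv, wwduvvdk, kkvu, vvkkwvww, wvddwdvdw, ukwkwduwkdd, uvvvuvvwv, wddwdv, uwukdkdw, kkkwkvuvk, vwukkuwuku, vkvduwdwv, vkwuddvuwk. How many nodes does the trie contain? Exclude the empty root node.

Trace insertions, counting only characters that open a new branch:
  "wuvd" → 4 new (w, u, v, d)
  "udkuwd" → 6 new (u, d, k, u, w, d)
  "uwwkdvv" → prefix "u" already present; 6 new (w, w, k, d, v, v)
  "wwduvvdk" → prefix "w" already present; 7 new (w, d, u, v, v, d, k)
  "kkvu" → 4 new (k, k, v, u)
  "vvkkwvww" → 8 new (v, v, k, k, w, v, w, w)
  "wvddwdvdw" → prefix "w" already present; 8 new (v, d, d, w, d, v, d, w)
  "ukwkwduwkdd" → prefix "u" already present; 10 new (k, w, k, w, d, u, w, k, d, d)
  "uvvvuvvwv" → prefix "u" already present; 8 new (v, v, v, u, v, v, w, v)
  "wddwdv" → prefix "w" already present; 5 new (d, d, w, d, v)
  "uwukdkdw" → prefix "uw" already present; 6 new (u, k, d, k, d, w)
  "kkkwkvuvk" → prefix "kk" already present; 7 new (k, w, k, v, u, v, k)
  "vwukkuwuku" → prefix "v" already present; 9 new (w, u, k, k, u, w, u, k, u)
  "vkvduwdwv" → prefix "v" already present; 8 new (k, v, d, u, w, d, w, v)
  "vkwuddvuwk" → prefix "vk" already present; 8 new (w, u, d, d, v, u, w, k)
Total nodes = 4 + 6 + 6 + 7 + 4 + 8 + 8 + 10 + 8 + 5 + 6 + 7 + 9 + 8 + 8 = 104

104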